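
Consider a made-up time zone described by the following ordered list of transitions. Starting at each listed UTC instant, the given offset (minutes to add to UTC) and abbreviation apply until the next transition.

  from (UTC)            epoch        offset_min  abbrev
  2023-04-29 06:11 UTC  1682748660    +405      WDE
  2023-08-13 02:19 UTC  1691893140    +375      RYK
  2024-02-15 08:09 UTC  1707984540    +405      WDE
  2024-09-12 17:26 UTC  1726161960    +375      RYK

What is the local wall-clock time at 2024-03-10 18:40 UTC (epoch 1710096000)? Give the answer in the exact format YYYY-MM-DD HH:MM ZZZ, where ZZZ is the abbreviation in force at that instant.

Query: 2024-03-10 18:40 UTC
Rule 3/4 (WDE, +06:45): 2024-02-15 08:09 UTC ≤ query < 2024-09-12 17:26 UTC
18·60 + 40 + 405 = 1525 min
1525 = 1·1440 + 85; 85 = 1·60 + 25 → 01:25, 2024-03-10 + 1 day = 2024-03-11
→ 2024-03-11 01:25 WDE

2024-03-11 01:25 WDE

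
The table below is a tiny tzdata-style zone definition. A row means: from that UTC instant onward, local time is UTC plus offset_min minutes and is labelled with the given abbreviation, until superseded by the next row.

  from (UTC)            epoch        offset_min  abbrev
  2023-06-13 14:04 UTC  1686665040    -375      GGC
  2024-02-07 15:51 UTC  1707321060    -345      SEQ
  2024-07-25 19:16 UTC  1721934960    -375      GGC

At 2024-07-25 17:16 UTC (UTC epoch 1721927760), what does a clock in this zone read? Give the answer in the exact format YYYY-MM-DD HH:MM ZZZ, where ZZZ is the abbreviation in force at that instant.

Query: 2024-07-25 17:16 UTC
Rule 2/3 (SEQ, -05:45): 2024-02-07 15:51 UTC ≤ query < 2024-07-25 19:16 UTC
17·60 + 16 - 345 = 691 min
691 = 0·1440 + 691; 691 = 11·60 + 31 → 11:31, same day
→ 2024-07-25 11:31 SEQ

2024-07-25 11:31 SEQ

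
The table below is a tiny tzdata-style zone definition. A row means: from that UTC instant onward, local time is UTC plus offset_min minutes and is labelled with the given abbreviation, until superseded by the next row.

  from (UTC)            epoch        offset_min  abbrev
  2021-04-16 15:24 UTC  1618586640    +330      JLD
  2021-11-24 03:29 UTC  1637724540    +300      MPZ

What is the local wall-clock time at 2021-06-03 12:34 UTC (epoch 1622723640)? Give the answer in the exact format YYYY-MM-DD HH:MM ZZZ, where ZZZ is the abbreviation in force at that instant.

2021-06-03 18:04 JLD

Query: 2021-06-03 12:34 UTC
Rule 1/2 (JLD, +05:30): 2021-04-16 15:24 UTC ≤ query < 2021-11-24 03:29 UTC
12·60 + 34 + 330 = 1084 min
1084 = 0·1440 + 1084; 1084 = 18·60 + 4 → 18:04, same day
→ 2021-06-03 18:04 JLD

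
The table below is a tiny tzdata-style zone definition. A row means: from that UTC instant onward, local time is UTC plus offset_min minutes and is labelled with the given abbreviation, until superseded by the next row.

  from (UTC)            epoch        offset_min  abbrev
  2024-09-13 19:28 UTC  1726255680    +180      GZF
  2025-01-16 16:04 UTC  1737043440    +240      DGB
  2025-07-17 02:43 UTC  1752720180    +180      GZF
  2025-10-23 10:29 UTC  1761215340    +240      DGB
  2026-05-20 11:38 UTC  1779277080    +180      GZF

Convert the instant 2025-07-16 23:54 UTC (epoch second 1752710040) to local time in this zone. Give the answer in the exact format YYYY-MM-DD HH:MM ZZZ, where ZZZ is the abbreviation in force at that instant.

Query: 2025-07-16 23:54 UTC
Rule 2/5 (DGB, +04:00): 2025-01-16 16:04 UTC ≤ query < 2025-07-17 02:43 UTC
23·60 + 54 + 240 = 1674 min
1674 = 1·1440 + 234; 234 = 3·60 + 54 → 03:54, 2025-07-16 + 1 day = 2025-07-17
→ 2025-07-17 03:54 DGB

2025-07-17 03:54 DGB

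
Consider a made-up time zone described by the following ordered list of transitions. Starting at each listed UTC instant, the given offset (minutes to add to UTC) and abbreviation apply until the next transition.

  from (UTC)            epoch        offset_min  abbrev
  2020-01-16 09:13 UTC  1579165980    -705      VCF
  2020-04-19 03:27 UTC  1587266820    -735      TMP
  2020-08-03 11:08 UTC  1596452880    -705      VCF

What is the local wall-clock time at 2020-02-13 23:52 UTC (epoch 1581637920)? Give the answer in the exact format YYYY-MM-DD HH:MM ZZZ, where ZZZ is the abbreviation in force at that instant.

2020-02-13 12:07 VCF

Query: 2020-02-13 23:52 UTC
Rule 1/3 (VCF, -11:45): 2020-01-16 09:13 UTC ≤ query < 2020-04-19 03:27 UTC
23·60 + 52 - 705 = 727 min
727 = 0·1440 + 727; 727 = 12·60 + 7 → 12:07, same day
→ 2020-02-13 12:07 VCF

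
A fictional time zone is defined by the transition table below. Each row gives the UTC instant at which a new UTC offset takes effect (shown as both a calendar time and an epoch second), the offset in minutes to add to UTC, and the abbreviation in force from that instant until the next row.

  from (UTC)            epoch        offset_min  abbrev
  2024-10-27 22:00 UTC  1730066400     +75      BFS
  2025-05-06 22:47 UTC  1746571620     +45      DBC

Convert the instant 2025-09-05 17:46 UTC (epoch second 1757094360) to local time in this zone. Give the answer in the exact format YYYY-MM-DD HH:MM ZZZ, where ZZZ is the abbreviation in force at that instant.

2025-09-05 18:31 DBC

Query: 2025-09-05 17:46 UTC
Rule 2/2 (DBC, +00:45): 2025-05-06 22:47 UTC ≤ query < +∞
17·60 + 46 + 45 = 1111 min
1111 = 0·1440 + 1111; 1111 = 18·60 + 31 → 18:31, same day
→ 2025-09-05 18:31 DBC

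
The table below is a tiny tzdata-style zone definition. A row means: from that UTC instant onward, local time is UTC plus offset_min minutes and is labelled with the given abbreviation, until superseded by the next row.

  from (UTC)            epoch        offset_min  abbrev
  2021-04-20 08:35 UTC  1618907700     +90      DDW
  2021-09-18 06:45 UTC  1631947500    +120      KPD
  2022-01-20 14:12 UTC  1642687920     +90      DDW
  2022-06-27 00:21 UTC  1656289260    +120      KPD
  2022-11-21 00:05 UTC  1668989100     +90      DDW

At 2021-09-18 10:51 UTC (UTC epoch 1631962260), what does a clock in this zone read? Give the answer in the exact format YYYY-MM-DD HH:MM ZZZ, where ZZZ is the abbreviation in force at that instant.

Query: 2021-09-18 10:51 UTC
Rule 2/5 (KPD, +02:00): 2021-09-18 06:45 UTC ≤ query < 2022-01-20 14:12 UTC
10·60 + 51 + 120 = 771 min
771 = 0·1440 + 771; 771 = 12·60 + 51 → 12:51, same day
→ 2021-09-18 12:51 KPD

2021-09-18 12:51 KPD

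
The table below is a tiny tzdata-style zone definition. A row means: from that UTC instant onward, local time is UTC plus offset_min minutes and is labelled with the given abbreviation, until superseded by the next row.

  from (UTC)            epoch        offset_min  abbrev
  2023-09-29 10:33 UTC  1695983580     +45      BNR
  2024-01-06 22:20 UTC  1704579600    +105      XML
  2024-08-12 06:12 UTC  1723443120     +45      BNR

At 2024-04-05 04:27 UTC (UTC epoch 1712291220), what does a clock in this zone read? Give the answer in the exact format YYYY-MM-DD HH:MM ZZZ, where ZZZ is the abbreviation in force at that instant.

2024-04-05 06:12 XML

Query: 2024-04-05 04:27 UTC
Rule 2/3 (XML, +01:45): 2024-01-06 22:20 UTC ≤ query < 2024-08-12 06:12 UTC
4·60 + 27 + 105 = 372 min
372 = 0·1440 + 372; 372 = 6·60 + 12 → 06:12, same day
→ 2024-04-05 06:12 XML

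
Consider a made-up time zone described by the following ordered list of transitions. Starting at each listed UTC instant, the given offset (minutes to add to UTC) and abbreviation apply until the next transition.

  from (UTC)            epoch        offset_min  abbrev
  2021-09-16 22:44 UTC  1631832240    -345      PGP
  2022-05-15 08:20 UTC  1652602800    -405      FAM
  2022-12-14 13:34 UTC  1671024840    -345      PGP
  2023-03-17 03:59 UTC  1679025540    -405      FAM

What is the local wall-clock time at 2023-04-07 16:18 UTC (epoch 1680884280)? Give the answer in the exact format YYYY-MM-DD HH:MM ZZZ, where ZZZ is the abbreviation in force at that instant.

Query: 2023-04-07 16:18 UTC
Rule 4/4 (FAM, -06:45): 2023-03-17 03:59 UTC ≤ query < +∞
16·60 + 18 - 405 = 573 min
573 = 0·1440 + 573; 573 = 9·60 + 33 → 09:33, same day
→ 2023-04-07 09:33 FAM

2023-04-07 09:33 FAM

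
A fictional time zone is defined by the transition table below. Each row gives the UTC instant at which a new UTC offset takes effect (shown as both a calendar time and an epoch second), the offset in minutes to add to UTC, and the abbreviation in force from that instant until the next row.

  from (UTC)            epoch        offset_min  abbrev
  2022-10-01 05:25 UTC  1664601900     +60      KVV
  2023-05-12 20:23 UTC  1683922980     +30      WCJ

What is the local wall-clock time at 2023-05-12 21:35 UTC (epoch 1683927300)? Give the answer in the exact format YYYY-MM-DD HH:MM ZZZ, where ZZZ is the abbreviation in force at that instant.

2023-05-12 22:05 WCJ

Query: 2023-05-12 21:35 UTC
Rule 2/2 (WCJ, +00:30): 2023-05-12 20:23 UTC ≤ query < +∞
21·60 + 35 + 30 = 1325 min
1325 = 0·1440 + 1325; 1325 = 22·60 + 5 → 22:05, same day
→ 2023-05-12 22:05 WCJ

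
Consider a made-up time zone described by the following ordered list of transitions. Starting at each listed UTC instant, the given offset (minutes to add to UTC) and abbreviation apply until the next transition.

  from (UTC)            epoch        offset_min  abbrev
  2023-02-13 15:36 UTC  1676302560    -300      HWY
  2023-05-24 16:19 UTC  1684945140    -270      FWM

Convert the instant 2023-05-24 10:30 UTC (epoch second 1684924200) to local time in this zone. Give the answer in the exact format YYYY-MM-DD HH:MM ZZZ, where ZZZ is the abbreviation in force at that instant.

2023-05-24 05:30 HWY

Query: 2023-05-24 10:30 UTC
Rule 1/2 (HWY, -05:00): 2023-02-13 15:36 UTC ≤ query < 2023-05-24 16:19 UTC
10·60 + 30 - 300 = 330 min
330 = 0·1440 + 330; 330 = 5·60 + 30 → 05:30, same day
→ 2023-05-24 05:30 HWY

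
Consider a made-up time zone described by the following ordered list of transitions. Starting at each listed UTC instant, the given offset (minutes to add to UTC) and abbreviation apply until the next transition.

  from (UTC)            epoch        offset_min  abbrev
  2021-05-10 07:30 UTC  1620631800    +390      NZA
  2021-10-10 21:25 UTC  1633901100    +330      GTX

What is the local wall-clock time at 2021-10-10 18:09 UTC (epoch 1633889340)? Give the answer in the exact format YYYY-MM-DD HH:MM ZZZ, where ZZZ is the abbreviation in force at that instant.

2021-10-11 00:39 NZA

Query: 2021-10-10 18:09 UTC
Rule 1/2 (NZA, +06:30): 2021-05-10 07:30 UTC ≤ query < 2021-10-10 21:25 UTC
18·60 + 9 + 390 = 1479 min
1479 = 1·1440 + 39; 39 = 0·60 + 39 → 00:39, 2021-10-10 + 1 day = 2021-10-11
→ 2021-10-11 00:39 NZA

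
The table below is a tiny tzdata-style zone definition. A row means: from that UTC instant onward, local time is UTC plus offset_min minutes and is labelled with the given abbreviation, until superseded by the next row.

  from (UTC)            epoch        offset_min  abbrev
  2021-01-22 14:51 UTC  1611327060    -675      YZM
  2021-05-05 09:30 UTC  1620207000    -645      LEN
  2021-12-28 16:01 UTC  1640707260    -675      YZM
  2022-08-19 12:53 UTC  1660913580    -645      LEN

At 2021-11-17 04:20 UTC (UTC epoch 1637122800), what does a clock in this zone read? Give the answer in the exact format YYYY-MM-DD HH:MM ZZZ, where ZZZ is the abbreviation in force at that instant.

2021-11-16 17:35 LEN

Query: 2021-11-17 04:20 UTC
Rule 2/4 (LEN, -10:45): 2021-05-05 09:30 UTC ≤ query < 2021-12-28 16:01 UTC
4·60 + 20 - 645 = -385 min
-385 = -1·1440 + 1055; 1055 = 17·60 + 35 → 17:35, 2021-11-17 - 1 day = 2021-11-16
→ 2021-11-16 17:35 LEN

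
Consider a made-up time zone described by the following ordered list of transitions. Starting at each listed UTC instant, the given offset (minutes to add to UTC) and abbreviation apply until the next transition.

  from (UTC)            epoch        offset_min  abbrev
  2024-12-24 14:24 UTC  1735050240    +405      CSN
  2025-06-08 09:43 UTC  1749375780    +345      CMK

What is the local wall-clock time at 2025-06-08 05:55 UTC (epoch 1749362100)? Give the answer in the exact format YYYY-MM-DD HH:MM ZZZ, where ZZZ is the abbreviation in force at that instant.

2025-06-08 12:40 CSN

Query: 2025-06-08 05:55 UTC
Rule 1/2 (CSN, +06:45): 2024-12-24 14:24 UTC ≤ query < 2025-06-08 09:43 UTC
5·60 + 55 + 405 = 760 min
760 = 0·1440 + 760; 760 = 12·60 + 40 → 12:40, same day
→ 2025-06-08 12:40 CSN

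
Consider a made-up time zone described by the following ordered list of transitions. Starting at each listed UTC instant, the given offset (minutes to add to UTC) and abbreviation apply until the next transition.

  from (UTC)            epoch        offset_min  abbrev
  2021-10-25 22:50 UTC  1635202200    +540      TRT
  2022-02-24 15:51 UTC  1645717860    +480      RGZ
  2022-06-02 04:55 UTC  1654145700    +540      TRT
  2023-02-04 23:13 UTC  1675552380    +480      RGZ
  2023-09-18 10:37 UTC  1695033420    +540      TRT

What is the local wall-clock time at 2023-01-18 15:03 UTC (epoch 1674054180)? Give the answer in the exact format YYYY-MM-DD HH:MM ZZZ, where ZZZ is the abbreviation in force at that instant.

2023-01-19 00:03 TRT

Query: 2023-01-18 15:03 UTC
Rule 3/5 (TRT, +09:00): 2022-06-02 04:55 UTC ≤ query < 2023-02-04 23:13 UTC
15·60 + 3 + 540 = 1443 min
1443 = 1·1440 + 3; 3 = 0·60 + 3 → 00:03, 2023-01-18 + 1 day = 2023-01-19
→ 2023-01-19 00:03 TRT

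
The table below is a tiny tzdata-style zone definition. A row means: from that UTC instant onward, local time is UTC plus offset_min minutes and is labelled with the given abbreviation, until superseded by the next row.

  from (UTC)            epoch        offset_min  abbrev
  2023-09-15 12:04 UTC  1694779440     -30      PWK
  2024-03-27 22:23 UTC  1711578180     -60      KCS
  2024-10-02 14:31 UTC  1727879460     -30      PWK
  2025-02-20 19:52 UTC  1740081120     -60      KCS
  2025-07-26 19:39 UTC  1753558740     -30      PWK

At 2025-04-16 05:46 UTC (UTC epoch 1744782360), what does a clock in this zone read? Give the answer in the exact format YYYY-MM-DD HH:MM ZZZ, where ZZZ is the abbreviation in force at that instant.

Query: 2025-04-16 05:46 UTC
Rule 4/5 (KCS, -01:00): 2025-02-20 19:52 UTC ≤ query < 2025-07-26 19:39 UTC
5·60 + 46 - 60 = 286 min
286 = 0·1440 + 286; 286 = 4·60 + 46 → 04:46, same day
→ 2025-04-16 04:46 KCS

2025-04-16 04:46 KCS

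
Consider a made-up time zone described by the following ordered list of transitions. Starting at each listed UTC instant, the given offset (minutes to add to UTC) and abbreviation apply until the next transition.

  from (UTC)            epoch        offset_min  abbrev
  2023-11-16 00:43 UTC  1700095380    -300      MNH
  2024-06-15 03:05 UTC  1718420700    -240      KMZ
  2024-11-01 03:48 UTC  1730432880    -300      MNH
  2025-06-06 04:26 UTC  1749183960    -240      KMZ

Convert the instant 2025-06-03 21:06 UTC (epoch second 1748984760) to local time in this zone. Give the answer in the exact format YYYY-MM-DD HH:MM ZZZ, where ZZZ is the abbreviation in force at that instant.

Query: 2025-06-03 21:06 UTC
Rule 3/4 (MNH, -05:00): 2024-11-01 03:48 UTC ≤ query < 2025-06-06 04:26 UTC
21·60 + 6 - 300 = 966 min
966 = 0·1440 + 966; 966 = 16·60 + 6 → 16:06, same day
→ 2025-06-03 16:06 MNH

2025-06-03 16:06 MNH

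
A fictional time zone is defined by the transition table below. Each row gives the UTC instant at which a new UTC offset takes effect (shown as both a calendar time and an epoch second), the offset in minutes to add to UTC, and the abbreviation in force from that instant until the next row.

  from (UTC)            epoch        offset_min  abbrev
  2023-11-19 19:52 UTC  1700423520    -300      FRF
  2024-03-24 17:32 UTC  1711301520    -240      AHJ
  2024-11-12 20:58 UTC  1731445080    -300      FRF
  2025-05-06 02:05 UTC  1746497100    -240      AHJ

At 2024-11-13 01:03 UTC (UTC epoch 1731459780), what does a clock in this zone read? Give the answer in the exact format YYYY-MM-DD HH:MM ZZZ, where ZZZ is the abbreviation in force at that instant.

Query: 2024-11-13 01:03 UTC
Rule 3/4 (FRF, -05:00): 2024-11-12 20:58 UTC ≤ query < 2025-05-06 02:05 UTC
1·60 + 3 - 300 = -237 min
-237 = -1·1440 + 1203; 1203 = 20·60 + 3 → 20:03, 2024-11-13 - 1 day = 2024-11-12
→ 2024-11-12 20:03 FRF

2024-11-12 20:03 FRF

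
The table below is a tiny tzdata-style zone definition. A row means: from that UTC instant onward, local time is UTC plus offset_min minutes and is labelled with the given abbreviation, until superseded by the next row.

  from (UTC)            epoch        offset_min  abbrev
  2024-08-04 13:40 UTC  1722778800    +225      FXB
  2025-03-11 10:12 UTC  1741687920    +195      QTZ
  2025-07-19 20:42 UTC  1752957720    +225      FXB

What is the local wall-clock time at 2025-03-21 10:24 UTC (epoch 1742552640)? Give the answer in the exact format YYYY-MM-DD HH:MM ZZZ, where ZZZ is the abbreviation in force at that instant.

2025-03-21 13:39 QTZ

Query: 2025-03-21 10:24 UTC
Rule 2/3 (QTZ, +03:15): 2025-03-11 10:12 UTC ≤ query < 2025-07-19 20:42 UTC
10·60 + 24 + 195 = 819 min
819 = 0·1440 + 819; 819 = 13·60 + 39 → 13:39, same day
→ 2025-03-21 13:39 QTZ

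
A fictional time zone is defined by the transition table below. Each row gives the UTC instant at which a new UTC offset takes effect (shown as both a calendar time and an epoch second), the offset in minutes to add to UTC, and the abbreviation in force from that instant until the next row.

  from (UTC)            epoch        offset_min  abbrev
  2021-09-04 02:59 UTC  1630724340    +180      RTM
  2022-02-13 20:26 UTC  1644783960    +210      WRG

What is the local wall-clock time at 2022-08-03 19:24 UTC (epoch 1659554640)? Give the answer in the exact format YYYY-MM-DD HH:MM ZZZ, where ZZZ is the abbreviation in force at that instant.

2022-08-03 22:54 WRG

Query: 2022-08-03 19:24 UTC
Rule 2/2 (WRG, +03:30): 2022-02-13 20:26 UTC ≤ query < +∞
19·60 + 24 + 210 = 1374 min
1374 = 0·1440 + 1374; 1374 = 22·60 + 54 → 22:54, same day
→ 2022-08-03 22:54 WRG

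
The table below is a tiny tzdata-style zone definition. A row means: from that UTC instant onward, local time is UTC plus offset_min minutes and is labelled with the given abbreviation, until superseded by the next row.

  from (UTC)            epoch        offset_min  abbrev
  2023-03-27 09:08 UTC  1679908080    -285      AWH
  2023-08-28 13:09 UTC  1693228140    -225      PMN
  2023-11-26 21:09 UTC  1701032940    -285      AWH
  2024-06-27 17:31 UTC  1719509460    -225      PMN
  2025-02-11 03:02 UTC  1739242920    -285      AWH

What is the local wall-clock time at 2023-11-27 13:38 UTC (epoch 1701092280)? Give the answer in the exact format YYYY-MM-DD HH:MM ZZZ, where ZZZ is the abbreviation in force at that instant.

Query: 2023-11-27 13:38 UTC
Rule 3/5 (AWH, -04:45): 2023-11-26 21:09 UTC ≤ query < 2024-06-27 17:31 UTC
13·60 + 38 - 285 = 533 min
533 = 0·1440 + 533; 533 = 8·60 + 53 → 08:53, same day
→ 2023-11-27 08:53 AWH

2023-11-27 08:53 AWH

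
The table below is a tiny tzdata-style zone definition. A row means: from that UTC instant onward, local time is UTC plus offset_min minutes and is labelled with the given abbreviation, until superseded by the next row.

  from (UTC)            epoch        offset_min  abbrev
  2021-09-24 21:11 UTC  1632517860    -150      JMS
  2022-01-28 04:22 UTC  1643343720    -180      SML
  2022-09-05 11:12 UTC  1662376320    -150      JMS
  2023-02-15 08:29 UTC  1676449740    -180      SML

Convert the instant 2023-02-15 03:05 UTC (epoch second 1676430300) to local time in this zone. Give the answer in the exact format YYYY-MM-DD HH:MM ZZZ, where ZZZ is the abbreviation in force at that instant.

Query: 2023-02-15 03:05 UTC
Rule 3/4 (JMS, -02:30): 2022-09-05 11:12 UTC ≤ query < 2023-02-15 08:29 UTC
3·60 + 5 - 150 = 35 min
35 = 0·1440 + 35; 35 = 0·60 + 35 → 00:35, same day
→ 2023-02-15 00:35 JMS

2023-02-15 00:35 JMS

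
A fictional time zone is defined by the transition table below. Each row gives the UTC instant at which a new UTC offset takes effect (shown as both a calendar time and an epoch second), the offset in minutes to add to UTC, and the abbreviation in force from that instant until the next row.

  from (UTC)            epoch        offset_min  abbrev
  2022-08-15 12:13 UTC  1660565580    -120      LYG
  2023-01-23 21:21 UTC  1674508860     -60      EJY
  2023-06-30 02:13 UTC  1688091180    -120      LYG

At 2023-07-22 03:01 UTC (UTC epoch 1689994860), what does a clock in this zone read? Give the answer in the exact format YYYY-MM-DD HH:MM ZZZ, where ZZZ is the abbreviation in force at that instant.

Query: 2023-07-22 03:01 UTC
Rule 3/3 (LYG, -02:00): 2023-06-30 02:13 UTC ≤ query < +∞
3·60 + 1 - 120 = 61 min
61 = 0·1440 + 61; 61 = 1·60 + 1 → 01:01, same day
→ 2023-07-22 01:01 LYG

2023-07-22 01:01 LYG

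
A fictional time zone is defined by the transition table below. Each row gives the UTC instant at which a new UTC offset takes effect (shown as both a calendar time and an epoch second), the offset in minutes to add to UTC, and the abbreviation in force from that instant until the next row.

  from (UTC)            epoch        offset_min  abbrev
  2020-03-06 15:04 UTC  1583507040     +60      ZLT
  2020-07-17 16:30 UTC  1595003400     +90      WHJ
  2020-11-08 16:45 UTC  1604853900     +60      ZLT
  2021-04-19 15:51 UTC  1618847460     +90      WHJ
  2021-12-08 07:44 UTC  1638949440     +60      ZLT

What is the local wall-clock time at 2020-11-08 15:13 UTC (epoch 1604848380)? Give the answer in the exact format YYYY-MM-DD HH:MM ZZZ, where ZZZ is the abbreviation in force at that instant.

2020-11-08 16:43 WHJ

Query: 2020-11-08 15:13 UTC
Rule 2/5 (WHJ, +01:30): 2020-07-17 16:30 UTC ≤ query < 2020-11-08 16:45 UTC
15·60 + 13 + 90 = 1003 min
1003 = 0·1440 + 1003; 1003 = 16·60 + 43 → 16:43, same day
→ 2020-11-08 16:43 WHJ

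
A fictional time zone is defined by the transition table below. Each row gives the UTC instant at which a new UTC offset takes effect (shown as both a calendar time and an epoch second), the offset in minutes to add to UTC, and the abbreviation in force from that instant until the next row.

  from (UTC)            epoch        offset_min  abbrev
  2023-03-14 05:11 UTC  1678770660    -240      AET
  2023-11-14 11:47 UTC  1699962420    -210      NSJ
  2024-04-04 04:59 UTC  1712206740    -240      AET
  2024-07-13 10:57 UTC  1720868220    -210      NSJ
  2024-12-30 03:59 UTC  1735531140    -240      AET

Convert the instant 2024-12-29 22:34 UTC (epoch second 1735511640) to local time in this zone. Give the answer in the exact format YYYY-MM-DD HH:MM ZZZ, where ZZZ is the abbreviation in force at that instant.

2024-12-29 19:04 NSJ

Query: 2024-12-29 22:34 UTC
Rule 4/5 (NSJ, -03:30): 2024-07-13 10:57 UTC ≤ query < 2024-12-30 03:59 UTC
22·60 + 34 - 210 = 1144 min
1144 = 0·1440 + 1144; 1144 = 19·60 + 4 → 19:04, same day
→ 2024-12-29 19:04 NSJ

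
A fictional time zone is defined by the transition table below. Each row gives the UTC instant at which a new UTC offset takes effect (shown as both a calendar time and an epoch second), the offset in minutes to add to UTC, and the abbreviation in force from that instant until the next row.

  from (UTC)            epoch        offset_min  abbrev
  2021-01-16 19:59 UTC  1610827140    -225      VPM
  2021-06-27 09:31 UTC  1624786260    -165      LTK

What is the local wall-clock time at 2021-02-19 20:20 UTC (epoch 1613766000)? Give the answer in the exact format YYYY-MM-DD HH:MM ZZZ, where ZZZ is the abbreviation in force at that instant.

2021-02-19 16:35 VPM

Query: 2021-02-19 20:20 UTC
Rule 1/2 (VPM, -03:45): 2021-01-16 19:59 UTC ≤ query < 2021-06-27 09:31 UTC
20·60 + 20 - 225 = 995 min
995 = 0·1440 + 995; 995 = 16·60 + 35 → 16:35, same day
→ 2021-02-19 16:35 VPM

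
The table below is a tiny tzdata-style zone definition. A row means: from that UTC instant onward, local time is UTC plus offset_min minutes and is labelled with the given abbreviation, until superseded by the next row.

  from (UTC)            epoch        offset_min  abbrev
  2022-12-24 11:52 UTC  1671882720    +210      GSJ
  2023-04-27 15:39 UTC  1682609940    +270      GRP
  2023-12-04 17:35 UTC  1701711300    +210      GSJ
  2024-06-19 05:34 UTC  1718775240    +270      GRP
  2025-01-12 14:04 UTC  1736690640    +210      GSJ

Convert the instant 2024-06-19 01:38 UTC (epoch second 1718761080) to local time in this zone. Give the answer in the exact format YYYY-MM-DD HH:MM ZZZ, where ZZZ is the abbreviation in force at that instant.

2024-06-19 05:08 GSJ

Query: 2024-06-19 01:38 UTC
Rule 3/5 (GSJ, +03:30): 2023-12-04 17:35 UTC ≤ query < 2024-06-19 05:34 UTC
1·60 + 38 + 210 = 308 min
308 = 0·1440 + 308; 308 = 5·60 + 8 → 05:08, same day
→ 2024-06-19 05:08 GSJ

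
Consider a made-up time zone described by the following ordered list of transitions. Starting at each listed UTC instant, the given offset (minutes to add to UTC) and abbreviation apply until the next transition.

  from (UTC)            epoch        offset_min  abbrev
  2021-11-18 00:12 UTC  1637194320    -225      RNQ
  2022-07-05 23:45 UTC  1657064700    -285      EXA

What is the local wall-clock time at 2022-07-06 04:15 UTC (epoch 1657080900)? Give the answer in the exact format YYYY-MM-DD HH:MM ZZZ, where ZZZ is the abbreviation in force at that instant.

2022-07-05 23:30 EXA

Query: 2022-07-06 04:15 UTC
Rule 2/2 (EXA, -04:45): 2022-07-05 23:45 UTC ≤ query < +∞
4·60 + 15 - 285 = -30 min
-30 = -1·1440 + 1410; 1410 = 23·60 + 30 → 23:30, 2022-07-06 - 1 day = 2022-07-05
→ 2022-07-05 23:30 EXA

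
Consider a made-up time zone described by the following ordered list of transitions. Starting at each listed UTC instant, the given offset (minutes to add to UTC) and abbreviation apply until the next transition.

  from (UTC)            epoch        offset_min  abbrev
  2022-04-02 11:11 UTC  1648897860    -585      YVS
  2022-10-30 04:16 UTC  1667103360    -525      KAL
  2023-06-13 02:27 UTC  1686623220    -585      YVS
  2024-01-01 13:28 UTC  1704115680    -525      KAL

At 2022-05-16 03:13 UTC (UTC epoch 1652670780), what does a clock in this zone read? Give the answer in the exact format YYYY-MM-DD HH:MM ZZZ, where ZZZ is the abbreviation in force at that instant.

Query: 2022-05-16 03:13 UTC
Rule 1/4 (YVS, -09:45): 2022-04-02 11:11 UTC ≤ query < 2022-10-30 04:16 UTC
3·60 + 13 - 585 = -392 min
-392 = -1·1440 + 1048; 1048 = 17·60 + 28 → 17:28, 2022-05-16 - 1 day = 2022-05-15
→ 2022-05-15 17:28 YVS

2022-05-15 17:28 YVS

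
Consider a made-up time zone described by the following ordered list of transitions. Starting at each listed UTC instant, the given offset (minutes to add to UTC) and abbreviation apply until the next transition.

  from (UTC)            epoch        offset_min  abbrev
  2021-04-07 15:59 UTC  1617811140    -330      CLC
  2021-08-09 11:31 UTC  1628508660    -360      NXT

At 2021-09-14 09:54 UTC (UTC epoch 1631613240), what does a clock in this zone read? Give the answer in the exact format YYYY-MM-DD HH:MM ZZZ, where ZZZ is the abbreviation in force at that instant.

2021-09-14 03:54 NXT

Query: 2021-09-14 09:54 UTC
Rule 2/2 (NXT, -06:00): 2021-08-09 11:31 UTC ≤ query < +∞
9·60 + 54 - 360 = 234 min
234 = 0·1440 + 234; 234 = 3·60 + 54 → 03:54, same day
→ 2021-09-14 03:54 NXT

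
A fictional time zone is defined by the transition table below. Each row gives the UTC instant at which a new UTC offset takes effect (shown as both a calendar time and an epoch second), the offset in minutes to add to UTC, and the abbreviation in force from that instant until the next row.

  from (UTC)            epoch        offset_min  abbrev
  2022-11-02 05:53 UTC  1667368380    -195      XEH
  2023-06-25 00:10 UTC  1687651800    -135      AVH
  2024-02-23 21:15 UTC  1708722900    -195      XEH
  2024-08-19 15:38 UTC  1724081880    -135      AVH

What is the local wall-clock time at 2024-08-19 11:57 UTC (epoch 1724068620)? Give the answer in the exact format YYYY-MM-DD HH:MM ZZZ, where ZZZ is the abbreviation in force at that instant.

2024-08-19 08:42 XEH

Query: 2024-08-19 11:57 UTC
Rule 3/4 (XEH, -03:15): 2024-02-23 21:15 UTC ≤ query < 2024-08-19 15:38 UTC
11·60 + 57 - 195 = 522 min
522 = 0·1440 + 522; 522 = 8·60 + 42 → 08:42, same day
→ 2024-08-19 08:42 XEH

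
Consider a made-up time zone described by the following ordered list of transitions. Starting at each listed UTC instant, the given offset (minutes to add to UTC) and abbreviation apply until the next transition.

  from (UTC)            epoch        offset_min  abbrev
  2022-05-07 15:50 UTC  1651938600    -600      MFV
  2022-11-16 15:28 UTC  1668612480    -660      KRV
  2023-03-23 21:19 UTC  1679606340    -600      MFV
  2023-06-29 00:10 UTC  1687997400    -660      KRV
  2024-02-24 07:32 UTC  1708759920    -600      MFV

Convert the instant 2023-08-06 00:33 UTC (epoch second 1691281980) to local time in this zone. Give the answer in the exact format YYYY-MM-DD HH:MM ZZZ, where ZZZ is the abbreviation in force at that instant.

Query: 2023-08-06 00:33 UTC
Rule 4/5 (KRV, -11:00): 2023-06-29 00:10 UTC ≤ query < 2024-02-24 07:32 UTC
0·60 + 33 - 660 = -627 min
-627 = -1·1440 + 813; 813 = 13·60 + 33 → 13:33, 2023-08-06 - 1 day = 2023-08-05
→ 2023-08-05 13:33 KRV

2023-08-05 13:33 KRV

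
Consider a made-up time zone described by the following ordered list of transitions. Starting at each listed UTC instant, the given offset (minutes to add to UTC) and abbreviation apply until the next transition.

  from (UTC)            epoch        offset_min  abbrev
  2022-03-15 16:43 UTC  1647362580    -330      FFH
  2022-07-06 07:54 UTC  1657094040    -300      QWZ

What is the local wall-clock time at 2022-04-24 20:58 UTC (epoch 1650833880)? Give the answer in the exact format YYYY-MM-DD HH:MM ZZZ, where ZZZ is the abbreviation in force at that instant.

Query: 2022-04-24 20:58 UTC
Rule 1/2 (FFH, -05:30): 2022-03-15 16:43 UTC ≤ query < 2022-07-06 07:54 UTC
20·60 + 58 - 330 = 928 min
928 = 0·1440 + 928; 928 = 15·60 + 28 → 15:28, same day
→ 2022-04-24 15:28 FFH

2022-04-24 15:28 FFH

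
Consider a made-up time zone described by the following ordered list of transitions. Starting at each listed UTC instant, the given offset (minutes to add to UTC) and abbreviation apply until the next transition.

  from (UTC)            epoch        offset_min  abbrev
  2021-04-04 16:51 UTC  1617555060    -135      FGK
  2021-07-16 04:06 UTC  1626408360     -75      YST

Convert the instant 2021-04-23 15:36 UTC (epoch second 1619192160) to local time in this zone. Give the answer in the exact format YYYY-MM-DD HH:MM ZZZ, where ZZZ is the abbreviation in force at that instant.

Query: 2021-04-23 15:36 UTC
Rule 1/2 (FGK, -02:15): 2021-04-04 16:51 UTC ≤ query < 2021-07-16 04:06 UTC
15·60 + 36 - 135 = 801 min
801 = 0·1440 + 801; 801 = 13·60 + 21 → 13:21, same day
→ 2021-04-23 13:21 FGK

2021-04-23 13:21 FGK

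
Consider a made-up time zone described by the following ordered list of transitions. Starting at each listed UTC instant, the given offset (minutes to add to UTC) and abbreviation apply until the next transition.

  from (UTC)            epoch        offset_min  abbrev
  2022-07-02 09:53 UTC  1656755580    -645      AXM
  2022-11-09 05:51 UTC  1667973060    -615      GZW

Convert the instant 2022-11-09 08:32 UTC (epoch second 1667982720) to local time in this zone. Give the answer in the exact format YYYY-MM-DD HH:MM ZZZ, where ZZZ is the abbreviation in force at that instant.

2022-11-08 22:17 GZW

Query: 2022-11-09 08:32 UTC
Rule 2/2 (GZW, -10:15): 2022-11-09 05:51 UTC ≤ query < +∞
8·60 + 32 - 615 = -103 min
-103 = -1·1440 + 1337; 1337 = 22·60 + 17 → 22:17, 2022-11-09 - 1 day = 2022-11-08
→ 2022-11-08 22:17 GZW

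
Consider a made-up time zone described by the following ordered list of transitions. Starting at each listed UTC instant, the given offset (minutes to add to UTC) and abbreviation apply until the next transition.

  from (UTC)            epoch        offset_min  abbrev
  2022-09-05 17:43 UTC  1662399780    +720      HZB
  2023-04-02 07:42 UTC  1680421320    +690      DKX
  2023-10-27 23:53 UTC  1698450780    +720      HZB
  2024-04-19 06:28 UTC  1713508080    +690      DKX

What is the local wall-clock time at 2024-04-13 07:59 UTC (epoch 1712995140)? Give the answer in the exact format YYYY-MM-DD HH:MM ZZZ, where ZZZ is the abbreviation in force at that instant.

Query: 2024-04-13 07:59 UTC
Rule 3/4 (HZB, +12:00): 2023-10-27 23:53 UTC ≤ query < 2024-04-19 06:28 UTC
7·60 + 59 + 720 = 1199 min
1199 = 0·1440 + 1199; 1199 = 19·60 + 59 → 19:59, same day
→ 2024-04-13 19:59 HZB

2024-04-13 19:59 HZB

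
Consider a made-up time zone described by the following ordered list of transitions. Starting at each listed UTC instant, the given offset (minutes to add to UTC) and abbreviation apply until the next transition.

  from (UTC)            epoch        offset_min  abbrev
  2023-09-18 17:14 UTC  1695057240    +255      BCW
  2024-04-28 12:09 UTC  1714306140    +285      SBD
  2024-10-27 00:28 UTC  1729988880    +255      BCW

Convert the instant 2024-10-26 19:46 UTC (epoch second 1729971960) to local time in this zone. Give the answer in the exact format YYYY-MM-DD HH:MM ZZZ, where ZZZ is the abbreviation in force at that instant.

2024-10-27 00:31 SBD

Query: 2024-10-26 19:46 UTC
Rule 2/3 (SBD, +04:45): 2024-04-28 12:09 UTC ≤ query < 2024-10-27 00:28 UTC
19·60 + 46 + 285 = 1471 min
1471 = 1·1440 + 31; 31 = 0·60 + 31 → 00:31, 2024-10-26 + 1 day = 2024-10-27
→ 2024-10-27 00:31 SBD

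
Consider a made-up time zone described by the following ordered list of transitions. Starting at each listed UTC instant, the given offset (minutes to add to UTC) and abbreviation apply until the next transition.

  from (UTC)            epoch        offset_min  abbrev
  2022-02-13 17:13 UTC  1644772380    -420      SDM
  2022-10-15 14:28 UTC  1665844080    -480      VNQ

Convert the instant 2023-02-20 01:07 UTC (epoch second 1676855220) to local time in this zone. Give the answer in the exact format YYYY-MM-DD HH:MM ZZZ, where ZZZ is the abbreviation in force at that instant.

2023-02-19 17:07 VNQ

Query: 2023-02-20 01:07 UTC
Rule 2/2 (VNQ, -08:00): 2022-10-15 14:28 UTC ≤ query < +∞
1·60 + 7 - 480 = -413 min
-413 = -1·1440 + 1027; 1027 = 17·60 + 7 → 17:07, 2023-02-20 - 1 day = 2023-02-19
→ 2023-02-19 17:07 VNQ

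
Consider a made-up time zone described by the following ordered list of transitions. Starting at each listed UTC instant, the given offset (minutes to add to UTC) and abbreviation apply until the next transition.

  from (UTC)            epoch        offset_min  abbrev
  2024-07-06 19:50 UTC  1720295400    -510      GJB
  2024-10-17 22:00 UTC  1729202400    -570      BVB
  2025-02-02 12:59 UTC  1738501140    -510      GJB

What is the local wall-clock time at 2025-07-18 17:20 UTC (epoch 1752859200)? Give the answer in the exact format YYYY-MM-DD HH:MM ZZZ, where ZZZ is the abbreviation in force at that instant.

Query: 2025-07-18 17:20 UTC
Rule 3/3 (GJB, -08:30): 2025-02-02 12:59 UTC ≤ query < +∞
17·60 + 20 - 510 = 530 min
530 = 0·1440 + 530; 530 = 8·60 + 50 → 08:50, same day
→ 2025-07-18 08:50 GJB

2025-07-18 08:50 GJB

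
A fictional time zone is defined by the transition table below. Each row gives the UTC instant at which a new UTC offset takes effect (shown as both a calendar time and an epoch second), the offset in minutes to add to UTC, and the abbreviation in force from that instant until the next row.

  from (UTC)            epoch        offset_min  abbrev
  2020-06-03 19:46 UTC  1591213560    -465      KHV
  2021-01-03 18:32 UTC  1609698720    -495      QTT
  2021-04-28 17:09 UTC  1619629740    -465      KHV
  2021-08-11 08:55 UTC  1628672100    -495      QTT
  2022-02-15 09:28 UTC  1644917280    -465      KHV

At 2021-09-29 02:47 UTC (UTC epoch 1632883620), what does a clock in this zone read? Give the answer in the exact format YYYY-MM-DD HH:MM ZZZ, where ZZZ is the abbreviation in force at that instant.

Query: 2021-09-29 02:47 UTC
Rule 4/5 (QTT, -08:15): 2021-08-11 08:55 UTC ≤ query < 2022-02-15 09:28 UTC
2·60 + 47 - 495 = -328 min
-328 = -1·1440 + 1112; 1112 = 18·60 + 32 → 18:32, 2021-09-29 - 1 day = 2021-09-28
→ 2021-09-28 18:32 QTT

2021-09-28 18:32 QTT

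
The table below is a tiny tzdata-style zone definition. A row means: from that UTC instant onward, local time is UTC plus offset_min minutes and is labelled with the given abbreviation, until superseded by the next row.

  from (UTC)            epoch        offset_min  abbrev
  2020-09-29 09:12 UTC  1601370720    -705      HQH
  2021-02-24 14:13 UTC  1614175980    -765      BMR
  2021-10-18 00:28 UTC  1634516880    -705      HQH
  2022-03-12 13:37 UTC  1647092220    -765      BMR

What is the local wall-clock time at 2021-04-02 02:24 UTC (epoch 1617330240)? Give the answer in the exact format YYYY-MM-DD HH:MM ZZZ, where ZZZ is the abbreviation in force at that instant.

2021-04-01 13:39 BMR

Query: 2021-04-02 02:24 UTC
Rule 2/4 (BMR, -12:45): 2021-02-24 14:13 UTC ≤ query < 2021-10-18 00:28 UTC
2·60 + 24 - 765 = -621 min
-621 = -1·1440 + 819; 819 = 13·60 + 39 → 13:39, 2021-04-02 - 1 day = 2021-04-01
→ 2021-04-01 13:39 BMR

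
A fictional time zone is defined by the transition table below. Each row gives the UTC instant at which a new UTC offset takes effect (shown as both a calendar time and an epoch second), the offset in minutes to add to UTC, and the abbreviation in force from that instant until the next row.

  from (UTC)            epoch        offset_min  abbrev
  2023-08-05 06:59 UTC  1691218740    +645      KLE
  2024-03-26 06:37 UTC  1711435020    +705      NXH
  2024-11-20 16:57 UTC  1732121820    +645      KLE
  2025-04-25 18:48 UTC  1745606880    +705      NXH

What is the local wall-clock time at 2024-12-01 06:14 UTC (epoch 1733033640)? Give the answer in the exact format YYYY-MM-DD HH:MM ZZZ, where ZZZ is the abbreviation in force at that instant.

Query: 2024-12-01 06:14 UTC
Rule 3/4 (KLE, +10:45): 2024-11-20 16:57 UTC ≤ query < 2025-04-25 18:48 UTC
6·60 + 14 + 645 = 1019 min
1019 = 0·1440 + 1019; 1019 = 16·60 + 59 → 16:59, same day
→ 2024-12-01 16:59 KLE

2024-12-01 16:59 KLE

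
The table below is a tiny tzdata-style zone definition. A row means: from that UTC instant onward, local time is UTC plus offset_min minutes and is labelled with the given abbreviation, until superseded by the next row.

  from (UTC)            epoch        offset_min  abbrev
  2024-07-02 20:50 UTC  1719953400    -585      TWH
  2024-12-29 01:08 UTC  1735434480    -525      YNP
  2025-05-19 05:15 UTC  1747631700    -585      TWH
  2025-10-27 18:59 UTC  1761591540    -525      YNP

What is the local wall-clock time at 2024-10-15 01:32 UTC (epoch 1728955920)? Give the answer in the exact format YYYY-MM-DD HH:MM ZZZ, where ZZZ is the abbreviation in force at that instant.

Query: 2024-10-15 01:32 UTC
Rule 1/4 (TWH, -09:45): 2024-07-02 20:50 UTC ≤ query < 2024-12-29 01:08 UTC
1·60 + 32 - 585 = -493 min
-493 = -1·1440 + 947; 947 = 15·60 + 47 → 15:47, 2024-10-15 - 1 day = 2024-10-14
→ 2024-10-14 15:47 TWH

2024-10-14 15:47 TWH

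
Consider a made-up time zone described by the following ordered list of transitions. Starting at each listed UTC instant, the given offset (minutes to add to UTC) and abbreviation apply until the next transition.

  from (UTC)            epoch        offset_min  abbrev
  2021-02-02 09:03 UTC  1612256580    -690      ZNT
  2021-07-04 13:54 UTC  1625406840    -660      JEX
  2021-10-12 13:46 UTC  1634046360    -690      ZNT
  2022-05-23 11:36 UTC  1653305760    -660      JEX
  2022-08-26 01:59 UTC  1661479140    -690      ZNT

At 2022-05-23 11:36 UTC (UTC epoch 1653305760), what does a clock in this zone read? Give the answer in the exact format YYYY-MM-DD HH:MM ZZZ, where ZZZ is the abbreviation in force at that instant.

Query: 2022-05-23 11:36 UTC
Rule 4/5 (JEX, -11:00): 2022-05-23 11:36 UTC ≤ query < 2022-08-26 01:59 UTC
11·60 + 36 - 660 = 36 min
36 = 0·1440 + 36; 36 = 0·60 + 36 → 00:36, same day
→ 2022-05-23 00:36 JEX

2022-05-23 00:36 JEX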